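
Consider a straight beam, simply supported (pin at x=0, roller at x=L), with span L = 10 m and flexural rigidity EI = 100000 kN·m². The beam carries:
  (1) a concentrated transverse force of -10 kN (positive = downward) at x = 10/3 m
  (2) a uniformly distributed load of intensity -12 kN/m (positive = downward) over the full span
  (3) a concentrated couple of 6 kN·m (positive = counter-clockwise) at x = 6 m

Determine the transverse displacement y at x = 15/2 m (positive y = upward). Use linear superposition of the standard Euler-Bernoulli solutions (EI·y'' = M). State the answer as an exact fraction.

y(15/2) = 3173891/259200000 m

Load 1 — point force P=-10 kN at a=10/3 m (b=L-a=20/3):
  y_1 = -Pa(L-x)(2Lx-a²-x²)/(6LEI)  [x>a] = -(-10)·(10/3)·(10-(15/2))·(2·10·(15/2)-(10/3)²-(15/2)²)/(6·10·100000) = 119/103680 m
Load 2 — uniform load w=-12 kN/m over full span:
  y_2 = -wx(L³-2Lx²+x³)/(24EI) = -(-12)·(15/2)·(10³-2·10·(15/2)²+(15/2)³)/(24·100000) = 57/5120 m
Load 3 — applied couple M₀=6 kN·m at a=6 m (b=L-a=4):
  y_3 = (M₀x³/(6L)-M₀(x-a)²/2+C₁x)/EI  [x>a] with C₁=M₀(3b²-L²)/(6L)=-26/5 = (6·(15/2)³/(6·10)-6·((15/2)-6)²/2+(-26/5)·(15/2))/100000 = -57/1600000 m
Superposition: y = Σ y_i = 3173891/259200000 m ≈ 0.012245 m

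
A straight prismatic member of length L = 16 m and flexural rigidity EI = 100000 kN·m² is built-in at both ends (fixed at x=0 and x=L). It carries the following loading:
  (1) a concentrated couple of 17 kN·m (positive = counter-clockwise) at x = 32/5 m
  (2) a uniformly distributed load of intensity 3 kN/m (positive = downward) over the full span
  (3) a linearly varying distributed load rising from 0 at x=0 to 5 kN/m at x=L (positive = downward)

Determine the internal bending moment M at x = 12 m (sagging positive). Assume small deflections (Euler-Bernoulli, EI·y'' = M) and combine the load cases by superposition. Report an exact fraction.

Load 1 — applied couple M₀=17 kN·m at a=32/5 m (b=L-a=48/5):
  M_1 = R_Ax - M_A - M₀  [x>a] with R_A=153/100, M_A=51/25 = (153/100)·12 - (51/25) - 17 = -17/25 kN·m
Load 2 — uniform load w=3 kN/m over full span:
  M_2 = wLx/2 - wL²/12 - wx²/2 = 3·16·12/2 - 3·16²/12 - 3·12²/2 = 8 kN·m
Load 3 — triangular load w₀=5 kN/m (0→w₀ over full span):
  M_3 = 3w₀Lx/20 - w₀L²/30 - w₀x³/(6L) = 3·5·16·12/20 - 5·16²/30 - 5·12³/(6·16) = 34/3 kN·m
Superposition: M = Σ M_i = 1399/75 kN·m ≈ 18.653333 kN·m

M(12) = 1399/75 kN·m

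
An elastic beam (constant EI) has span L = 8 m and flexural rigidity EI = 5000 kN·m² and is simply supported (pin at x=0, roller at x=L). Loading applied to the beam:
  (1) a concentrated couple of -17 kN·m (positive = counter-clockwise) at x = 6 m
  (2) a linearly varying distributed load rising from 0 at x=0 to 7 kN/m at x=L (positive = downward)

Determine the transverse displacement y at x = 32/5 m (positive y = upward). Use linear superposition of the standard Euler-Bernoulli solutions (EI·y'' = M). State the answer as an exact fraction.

y(32/5) = -704211/39062500 m

Load 1 — applied couple M₀=-17 kN·m at a=6 m (b=L-a=2):
  y_1 = (M₀x³/(6L)-M₀(x-a)²/2+C₁x)/EI  [x>a] with C₁=M₀(3b²-L²)/(6L)=221/12 = ((-17)·(32/5)³/(6·8)-(-17)·((32/5)-6)²/2+(221/12)·(32/5))/5000 = 1649/312500 m
Load 2 — triangular load w₀=7 kN/m (0→w₀ over full span):
  y_2 = -w₀x(7L⁴-10L²x²+3x⁴)/(360LEI) = -7·(32/5)·(7·8⁴-10·8²·(32/5)²+3·(32/5)⁴)/(360·8·5000) = -227584/9765625 m
Superposition: y = Σ y_i = -704211/39062500 m ≈ -0.018028 m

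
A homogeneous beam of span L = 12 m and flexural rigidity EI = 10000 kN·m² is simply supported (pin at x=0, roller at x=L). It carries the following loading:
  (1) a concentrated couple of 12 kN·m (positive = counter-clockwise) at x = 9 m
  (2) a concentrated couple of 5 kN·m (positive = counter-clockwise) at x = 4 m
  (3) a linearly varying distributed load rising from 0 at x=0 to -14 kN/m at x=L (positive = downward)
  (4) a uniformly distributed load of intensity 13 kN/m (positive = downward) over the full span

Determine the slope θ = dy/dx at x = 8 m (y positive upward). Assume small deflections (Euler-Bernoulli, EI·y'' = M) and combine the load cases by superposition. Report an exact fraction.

θ(8) = 21001/900000 rad

Load 1 — applied couple M₀=12 kN·m at a=9 m (b=L-a=3):
  θ_1 = (M₀x²/(2L)+C₁)/EI  [x≤a] with C₁=M₀(3b²-L²)/(6L)=-39/2 = (12·8²/(2·12)+(-39/2))/10000 = 1/800 rad
Load 2 — applied couple M₀=5 kN·m at a=4 m (b=L-a=8):
  θ_2 = (M₀x²/(2L)-M₀(x-a)+C₁)/EI  [x>a] with C₁=M₀(3b²-L²)/(6L)=10/3 = (5·8²/(2·12)-5·(8-4)+(10/3))/10000 = -1/3000 rad
Load 3 — triangular load w₀=-14 kN/m (0→w₀ over full span):
  θ_3 = -w₀(7L⁴-30L²x²+15x⁴)/(360LEI) = -(-14)·(7·12⁴-30·12²·8²+15·8⁴)/(360·12·10000) = -637/28125 rad
Load 4 — uniform load w=13 kN/m over full span:
  θ_4 = -w(L³-6Lx²+4x³)/(24EI) = -13·(12³-6·12·8²+4·8³)/(24·10000) = 169/3750 rad
Superposition: θ = Σ θ_i = 21001/900000 rad ≈ 0.023334 rad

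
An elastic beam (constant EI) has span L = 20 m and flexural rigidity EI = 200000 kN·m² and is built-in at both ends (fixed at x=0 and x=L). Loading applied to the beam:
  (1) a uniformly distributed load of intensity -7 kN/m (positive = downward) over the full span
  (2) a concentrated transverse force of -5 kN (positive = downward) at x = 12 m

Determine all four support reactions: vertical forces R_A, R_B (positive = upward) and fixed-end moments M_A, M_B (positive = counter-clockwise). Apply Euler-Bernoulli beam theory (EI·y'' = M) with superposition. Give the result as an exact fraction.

Load 1 — uniform load w=-7 kN/m over full span:
  R_A = wL/2 = (-7)·20/2 = -70 kN
  M_A = wL²/12 = (-7)·20²/12 = -700/3 kN·m
  R_B = wL/2 = (-7)·20/2 = -70 kN
  M_B = -wL²/12 = -(-7)·20²/12 = 700/3 kN·m
Load 2 — point force P=-5 kN at a=12 m (b=L-a=8):
  R_A = Pb²(3a+b)/L³ = (-5)·8²·(3·12+8)/20³ = -44/25 kN
  M_A = Pab²/L² = (-5)·12·8²/20² = -48/5 kN·m
  R_B = Pa²(a+3b)/L³ = (-5)·12²·(12+3·8)/20³ = -81/25 kN
  M_B = -Pa²b/L² = -(-5)·12²·8/20² = 72/5 kN·m
Superposition: R_A = -1794/25 kN, M_A = -3644/15 kN·m, R_B = -1831/25 kN, M_B = 3716/15 kN·m

R_A = -1794/25 kN, M_A = -3644/15 kN·m, R_B = -1831/25 kN, M_B = 3716/15 kN·m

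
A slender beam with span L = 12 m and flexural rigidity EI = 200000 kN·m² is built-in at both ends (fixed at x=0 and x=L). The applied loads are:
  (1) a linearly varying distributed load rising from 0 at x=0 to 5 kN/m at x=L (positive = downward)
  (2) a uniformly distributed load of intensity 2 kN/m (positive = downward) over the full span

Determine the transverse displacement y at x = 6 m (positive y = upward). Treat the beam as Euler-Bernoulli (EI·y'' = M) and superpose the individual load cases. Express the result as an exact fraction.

y(6) = -243/200000 m

Load 1 — triangular load w₀=5 kN/m (0→w₀ over full span):
  y_1 = -w₀x²(L-x)²(x+2L)/(120LEI) = -5·6²·(12-6)²·(6+2·12)/(120·12·200000) = -27/40000 m
Load 2 — uniform load w=2 kN/m over full span:
  y_2 = -wx²(L-x)²/(24EI) = -2·6²·(12-6)²/(24·200000) = -27/50000 m
Superposition: y = Σ y_i = -243/200000 m ≈ -0.001215 m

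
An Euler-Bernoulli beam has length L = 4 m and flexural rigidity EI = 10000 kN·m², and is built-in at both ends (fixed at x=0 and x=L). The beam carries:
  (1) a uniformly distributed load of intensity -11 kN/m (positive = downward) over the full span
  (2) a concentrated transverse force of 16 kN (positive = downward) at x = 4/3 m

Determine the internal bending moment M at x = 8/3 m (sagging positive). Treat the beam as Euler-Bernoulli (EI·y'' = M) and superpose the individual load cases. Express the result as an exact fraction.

M(8/3) = -332/81 kN·m

Load 1 — uniform load w=-11 kN/m over full span:
  M_1 = wLx/2 - wL²/12 - wx²/2 = (-11)·4·(8/3)/2 - (-11)·4²/12 - (-11)·(8/3)²/2 = -44/9 kN·m
Load 2 — point force P=16 kN at a=4/3 m (b=L-a=8/3):
  M_2 = Pa²(a+3b)(L-x)/L³ - Pa²b/L²  [x>a] = 16·(4/3)²·((4/3)+3·(8/3))·(4-(8/3))/4³ - 16·(4/3)²·(8/3)/4² = 64/81 kN·m
Superposition: M = Σ M_i = -332/81 kN·m ≈ -4.098765 kN·m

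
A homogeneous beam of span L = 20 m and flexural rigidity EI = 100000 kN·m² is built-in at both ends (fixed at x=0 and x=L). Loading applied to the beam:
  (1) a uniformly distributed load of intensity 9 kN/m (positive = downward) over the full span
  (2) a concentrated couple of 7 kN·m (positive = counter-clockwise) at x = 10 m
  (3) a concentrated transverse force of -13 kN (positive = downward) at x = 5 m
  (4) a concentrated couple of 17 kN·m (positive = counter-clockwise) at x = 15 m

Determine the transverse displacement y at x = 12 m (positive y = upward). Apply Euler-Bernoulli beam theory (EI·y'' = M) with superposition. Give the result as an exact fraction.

y(12) = -100057/3000000 m

Load 1 — uniform load w=9 kN/m over full span:
  y_1 = -wx²(L-x)²/(24EI) = -9·12²·(20-12)²/(24·100000) = -108/3125 m
Load 2 — applied couple M₀=7 kN·m at a=10 m (b=L-a=10):
  y_2 = (R_Ax³/6 - M_Ax²/2 - M₀(x-a)²/2)/EI  [x>a] with R_A=21/40, M_A=7/4 = ((21/40)·12³/6 - (7/4)·12²/2 - 7·(12-10)²/2)/100000 = 7/62500 m
Load 3 — point force P=-13 kN at a=5 m (b=L-a=15):
  y_3 = -Pa²(L-x)²(3bL-(3b+a)(L-x))/(6L³EI)  [x>a] = -(-13)·5²·(20-12)²·(3·15·20-(3·15+5)·(20-12))/(6·20³·100000) = 13/6000 m
Load 4 — applied couple M₀=17 kN·m at a=15 m (b=L-a=5):
  y_4 = (R_Ax³/6 - M_Ax²/2)/EI  [x≤a] with R_A=153/160, M_A=85/16 = ((153/160)·12³/6 - (85/16)·12²/2)/100000 = -1071/1000000 m
Superposition: y = Σ y_i = -100057/3000000 m ≈ -0.033352 m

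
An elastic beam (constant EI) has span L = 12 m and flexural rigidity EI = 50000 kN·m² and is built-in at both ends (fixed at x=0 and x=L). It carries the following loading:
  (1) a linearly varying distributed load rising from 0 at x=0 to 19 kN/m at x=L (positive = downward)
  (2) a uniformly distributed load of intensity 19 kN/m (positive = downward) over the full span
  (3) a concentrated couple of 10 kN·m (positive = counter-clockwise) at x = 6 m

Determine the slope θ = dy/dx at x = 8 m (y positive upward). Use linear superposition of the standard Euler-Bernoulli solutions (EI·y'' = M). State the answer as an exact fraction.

Load 1 — triangular load w₀=19 kN/m (0→w₀ over full span):
  θ_1 = -w₀(2x(L-x)(L-2x)(x+2L)+x²(L-x)²)/(120LEI) = -19·(2·8·(12-8)·(12-2·8)·(8+2·12)+8²·(12-8)²)/(120·12·50000) = 266/140625 rad
Load 2 — uniform load w=19 kN/m over full span:
  θ_2 = -wx(L-x)(L-2x)/(12EI) = -19·8·(12-8)·(12-2·8)/(12·50000) = 38/9375 rad
Load 3 — applied couple M₀=10 kN·m at a=6 m (b=L-a=6):
  θ_3 = (R_Ax²/2 - M_Ax - M₀(x-a))/EI  [x>a] with R_A=5/4, M_A=5/2 = ((5/4)·8²/2 - (5/2)·8 - 10·(8-6))/50000 = 0 rad
Superposition: θ = Σ θ_i = 836/140625 rad ≈ 0.005945 rad

θ(8) = 836/140625 rad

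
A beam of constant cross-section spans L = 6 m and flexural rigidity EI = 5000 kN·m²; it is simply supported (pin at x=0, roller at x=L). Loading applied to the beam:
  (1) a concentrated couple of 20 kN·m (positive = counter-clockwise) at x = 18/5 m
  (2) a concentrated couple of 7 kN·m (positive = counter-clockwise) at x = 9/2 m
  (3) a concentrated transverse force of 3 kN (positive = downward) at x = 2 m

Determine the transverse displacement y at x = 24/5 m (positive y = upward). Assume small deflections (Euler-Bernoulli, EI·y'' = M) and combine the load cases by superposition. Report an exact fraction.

Load 1 — applied couple M₀=20 kN·m at a=18/5 m (b=L-a=12/5):
  y_1 = (M₀x³/(6L)-M₀(x-a)²/2+C₁x)/EI  [x>a] with C₁=M₀(3b²-L²)/(6L)=-52/5 = (20·(24/5)³/(6·6)-20·((24/5)-(18/5))²/2+(-52/5)·(24/5))/5000 = -9/15625 m
Load 2 — applied couple M₀=7 kN·m at a=9/2 m (b=L-a=3/2):
  y_2 = (M₀x³/(6L)-M₀(x-a)²/2+C₁x)/EI  [x>a] with C₁=M₀(3b²-L²)/(6L)=-91/16 = (7·(24/5)³/(6·6)-7·((24/5)-(9/2))²/2+(-91/16)·(24/5))/5000 = -6111/5000000 m
Load 3 — point force P=3 kN at a=2 m (b=L-a=4):
  y_3 = -Pa(L-x)(2Lx-a²-x²)/(6LEI)  [x>a] = -3·2·(6-(24/5))·(2·6·(24/5)-2²-(24/5)²)/(6·6·5000) = -191/156250 m
Superposition: y = Σ y_i = -15103/5000000 m ≈ -0.003021 m

y(24/5) = -15103/5000000 m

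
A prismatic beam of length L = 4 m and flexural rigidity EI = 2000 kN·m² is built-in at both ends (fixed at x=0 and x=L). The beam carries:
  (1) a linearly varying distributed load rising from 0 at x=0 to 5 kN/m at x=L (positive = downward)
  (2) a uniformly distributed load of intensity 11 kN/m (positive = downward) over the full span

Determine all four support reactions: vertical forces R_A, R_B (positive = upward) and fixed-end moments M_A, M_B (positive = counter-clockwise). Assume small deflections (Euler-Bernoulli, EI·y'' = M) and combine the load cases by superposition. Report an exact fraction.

R_A = 25 kN, M_A = 52/3 kN·m, R_B = 29 kN, M_B = -56/3 kN·m

Load 1 — triangular load w₀=5 kN/m (0→w₀ over full span):
  R_A = 3w₀L/20 = 3·5·4/20 = 3 kN
  M_A = w₀L²/30 = 5·4²/30 = 8/3 kN·m
  R_B = 7w₀L/20 = 7·5·4/20 = 7 kN
  M_B = -w₀L²/20 = -5·4²/20 = -4 kN·m
Load 2 — uniform load w=11 kN/m over full span:
  R_A = wL/2 = 11·4/2 = 22 kN
  M_A = wL²/12 = 11·4²/12 = 44/3 kN·m
  R_B = wL/2 = 11·4/2 = 22 kN
  M_B = -wL²/12 = -11·4²/12 = -44/3 kN·m
Superposition: R_A = 25 kN, M_A = 52/3 kN·m, R_B = 29 kN, M_B = -56/3 kN·m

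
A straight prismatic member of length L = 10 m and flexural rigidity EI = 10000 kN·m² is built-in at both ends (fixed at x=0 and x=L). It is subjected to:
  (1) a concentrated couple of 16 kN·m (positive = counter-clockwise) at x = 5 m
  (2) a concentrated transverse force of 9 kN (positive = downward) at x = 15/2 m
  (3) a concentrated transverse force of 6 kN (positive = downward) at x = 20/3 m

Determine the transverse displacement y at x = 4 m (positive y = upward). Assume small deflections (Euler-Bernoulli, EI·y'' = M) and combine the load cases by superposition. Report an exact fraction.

y(4) = -23821/5400000 m

Load 1 — applied couple M₀=16 kN·m at a=5 m (b=L-a=5):
  y_1 = (R_Ax³/6 - M_Ax²/2)/EI  [x≤a] with R_A=12/5, M_A=4 = ((12/5)·4³/6 - 4·4²/2)/10000 = -2/3125 m
Load 2 — point force P=9 kN at a=15/2 m (b=L-a=5/2):
  y_2 = -Pb²x²(3aL-(3a+b)x)/(6L³EI)  [x≤a] = -9·(5/2)²·4²·(3·(15/2)·10-(3·(15/2)+(5/2))·4)/(6·10³·10000) = -3/1600 m
Load 3 — point force P=6 kN at a=20/3 m (b=L-a=10/3):
  y_3 = -Pb²x²(3aL-(3a+b)x)/(6L³EI)  [x≤a] = -6·(10/3)²·4²·(3·(20/3)·10-(3·(20/3)+(10/3))·4)/(6·10³·10000) = -32/16875 m
Superposition: y = Σ y_i = -23821/5400000 m ≈ -0.004411 m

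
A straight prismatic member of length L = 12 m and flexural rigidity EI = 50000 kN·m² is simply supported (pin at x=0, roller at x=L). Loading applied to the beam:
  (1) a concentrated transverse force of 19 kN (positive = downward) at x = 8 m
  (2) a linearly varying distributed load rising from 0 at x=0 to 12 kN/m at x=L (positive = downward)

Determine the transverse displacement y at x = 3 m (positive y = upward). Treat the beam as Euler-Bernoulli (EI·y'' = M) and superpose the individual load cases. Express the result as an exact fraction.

y(3) = -35531/1200000 m

Load 1 — point force P=19 kN at a=8 m (b=L-a=4):
  y_1 = -Pbx(L²-b²-x²)/(6LEI)  [x≤a] = -19·4·3·(12²-4²-3²)/(6·12·50000) = -2261/300000 m
Load 2 — triangular load w₀=12 kN/m (0→w₀ over full span):
  y_2 = -w₀x(7L⁴-10L²x²+3x⁴)/(360LEI) = -12·3·(7·12⁴-10·12²·3²+3·3⁴)/(360·12·50000) = -8829/400000 m
Superposition: y = Σ y_i = -35531/1200000 m ≈ -0.029609 m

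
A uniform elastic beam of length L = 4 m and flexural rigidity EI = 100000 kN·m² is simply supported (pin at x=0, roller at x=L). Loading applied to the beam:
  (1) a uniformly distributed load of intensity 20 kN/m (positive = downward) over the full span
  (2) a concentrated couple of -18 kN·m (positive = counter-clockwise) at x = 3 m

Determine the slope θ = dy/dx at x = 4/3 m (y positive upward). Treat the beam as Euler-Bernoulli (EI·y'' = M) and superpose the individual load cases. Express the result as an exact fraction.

θ(4/3) = -6457/32400000 rad

Load 1 — uniform load w=20 kN/m over full span:
  θ_1 = -w(L³-6Lx²+4x³)/(24EI) = -20·(4³-6·4·(4/3)²+4·(4/3)³)/(24·100000) = -13/50625 rad
Load 2 — applied couple M₀=-18 kN·m at a=3 m (b=L-a=1):
  θ_2 = (M₀x²/(2L)+C₁)/EI  [x≤a] with C₁=M₀(3b²-L²)/(6L)=39/4 = ((-18)·(4/3)²/(2·4)+(39/4))/100000 = 23/400000 rad
Superposition: θ = Σ θ_i = -6457/32400000 rad ≈ -0.000199 rad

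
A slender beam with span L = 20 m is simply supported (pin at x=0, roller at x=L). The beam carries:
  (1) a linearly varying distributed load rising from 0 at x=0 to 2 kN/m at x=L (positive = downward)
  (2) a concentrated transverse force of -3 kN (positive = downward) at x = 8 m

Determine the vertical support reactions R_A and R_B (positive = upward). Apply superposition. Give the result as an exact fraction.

R_A = 73/15 kN, R_B = 182/15 kN

Load 1 — triangular load w₀=2 kN/m (0→w₀ over full span):
  R_A = w₀L/6 = 2·20/6 = 20/3 kN
  R_B = w₀L/3 = 2·20/3 = 40/3 kN
Load 2 — point force P=-3 kN at a=8 m (b=L-a=12):
  R_A = Pb/L = (-3)·12/20 = -9/5 kN
  R_B = Pa/L = (-3)·8/20 = -6/5 kN
Superposition: R_A = 73/15 kN, R_B = 182/15 kN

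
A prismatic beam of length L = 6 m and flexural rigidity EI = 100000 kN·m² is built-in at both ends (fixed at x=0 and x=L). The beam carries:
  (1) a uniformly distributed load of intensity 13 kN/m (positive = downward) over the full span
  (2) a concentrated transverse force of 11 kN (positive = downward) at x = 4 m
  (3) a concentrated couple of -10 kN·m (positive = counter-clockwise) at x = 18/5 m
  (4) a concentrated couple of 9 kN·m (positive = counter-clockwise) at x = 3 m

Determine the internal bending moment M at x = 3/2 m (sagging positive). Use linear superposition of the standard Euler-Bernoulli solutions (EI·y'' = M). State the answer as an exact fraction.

M(3/2) = 449/90 kN·m

Load 1 — uniform load w=13 kN/m over full span:
  M_1 = wLx/2 - wL²/12 - wx²/2 = 13·6·(3/2)/2 - 13·6²/12 - 13·(3/2)²/2 = 39/8 kN·m
Load 2 — point force P=11 kN at a=4 m (b=L-a=2):
  M_2 = Pb²(3a+b)x/L³ - Pab²/L²  [x≤a] = 11·2²·(3·4+2)·(3/2)/6³ - 11·4·2²/6² = -11/18 kN·m
Load 3 — applied couple M₀=-10 kN·m at a=18/5 m (b=L-a=12/5):
  M_3 = R_Ax - M_A  [x≤a] with R_A=-12/5, M_A=-16/5 = (-12/5)·(3/2) - (-16/5) = -2/5 kN·m
Load 4 — applied couple M₀=9 kN·m at a=3 m (b=L-a=3):
  M_4 = R_Ax - M_A  [x≤a] with R_A=9/4, M_A=9/4 = (9/4)·(3/2) - (9/4) = 9/8 kN·m
Superposition: M = Σ M_i = 449/90 kN·m ≈ 4.988889 kN·m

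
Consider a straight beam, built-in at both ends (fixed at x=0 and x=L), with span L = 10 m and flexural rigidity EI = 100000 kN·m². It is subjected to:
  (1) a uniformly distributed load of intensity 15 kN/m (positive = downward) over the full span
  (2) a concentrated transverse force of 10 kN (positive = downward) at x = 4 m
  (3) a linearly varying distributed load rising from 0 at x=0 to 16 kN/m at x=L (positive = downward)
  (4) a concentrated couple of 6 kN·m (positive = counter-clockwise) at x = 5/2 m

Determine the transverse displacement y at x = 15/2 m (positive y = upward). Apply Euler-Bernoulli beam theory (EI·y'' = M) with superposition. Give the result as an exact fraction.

Load 1 — uniform load w=15 kN/m over full span:
  y_1 = -wx²(L-x)²/(24EI) = -15·(15/2)²·(10-(15/2))²/(24·100000) = -9/4096 m
Load 2 — point force P=10 kN at a=4 m (b=L-a=6):
  y_2 = -Pa²(L-x)²(3bL-(3b+a)(L-x))/(6L³EI)  [x>a] = -10·4²·(10-(15/2))²·(3·6·10-(3·6+4)·(10-(15/2)))/(6·10³·100000) = -1/4800 m
Load 3 — triangular load w₀=16 kN/m (0→w₀ over full span):
  y_3 = -w₀x²(L-x)²(x+2L)/(120LEI) = -16·(15/2)²·(10-(15/2))²·((15/2)+2·10)/(120·10·100000) = -33/25600 m
Load 4 — applied couple M₀=6 kN·m at a=5/2 m (b=L-a=15/2):
  y_4 = (R_Ax³/6 - M_Ax²/2 - M₀(x-a)²/2)/EI  [x>a] with R_A=27/40, M_A=-9/8 = ((27/40)·(15/2)³/6 - (-9/8)·(15/2)²/2 - 6·((15/2)-(5/2))²/2)/100000 = 21/512000 m
Superposition: y = Σ y_i = -1403/384000 m ≈ -0.003654 m

y(15/2) = -1403/384000 m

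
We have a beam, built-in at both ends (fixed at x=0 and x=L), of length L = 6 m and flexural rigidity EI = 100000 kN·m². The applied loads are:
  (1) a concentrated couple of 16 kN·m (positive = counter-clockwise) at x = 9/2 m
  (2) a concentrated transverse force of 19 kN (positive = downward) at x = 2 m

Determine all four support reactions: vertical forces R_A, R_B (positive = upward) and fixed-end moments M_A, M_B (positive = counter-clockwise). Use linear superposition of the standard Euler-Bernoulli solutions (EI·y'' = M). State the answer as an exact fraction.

R_A = 461/27 kN, M_A = 197/9 kN·m, R_B = 52/27 kN, M_B = -103/9 kN·m

Load 1 — applied couple M₀=16 kN·m at a=9/2 m (b=L-a=3/2):
  R_A = 6M₀ab/L³ = 6·16·(9/2)·(3/2)/6³ = 3 kN
  M_A = M₀b(2a-b)/L² = 16·(3/2)·(2·(9/2)-(3/2))/6² = 5 kN·m
  R_B = -6M₀ab/L³ = -6·16·(9/2)·(3/2)/6³ = -3 kN
  M_B = M₀a(2b-a)/L² = 16·(9/2)·(2·(3/2)-(9/2))/6² = -3 kN·m
Load 2 — point force P=19 kN at a=2 m (b=L-a=4):
  R_A = Pb²(3a+b)/L³ = 19·4²·(3·2+4)/6³ = 380/27 kN
  M_A = Pab²/L² = 19·2·4²/6² = 152/9 kN·m
  R_B = Pa²(a+3b)/L³ = 19·2²·(2+3·4)/6³ = 133/27 kN
  M_B = -Pa²b/L² = -19·2²·4/6² = -76/9 kN·m
Superposition: R_A = 461/27 kN, M_A = 197/9 kN·m, R_B = 52/27 kN, M_B = -103/9 kN·m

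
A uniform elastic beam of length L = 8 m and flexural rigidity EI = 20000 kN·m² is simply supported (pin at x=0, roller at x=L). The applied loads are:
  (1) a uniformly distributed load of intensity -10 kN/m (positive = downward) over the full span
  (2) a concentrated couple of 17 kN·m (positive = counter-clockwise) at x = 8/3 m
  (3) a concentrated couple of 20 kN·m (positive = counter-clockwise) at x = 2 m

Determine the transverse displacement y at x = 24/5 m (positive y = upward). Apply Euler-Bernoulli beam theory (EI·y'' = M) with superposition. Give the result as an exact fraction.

y(24/5) = 42211/1406250 m

Load 1 — uniform load w=-10 kN/m over full span:
  y_1 = -wx(L³-2Lx²+x³)/(24EI) = -(-10)·(24/5)·(8³-2·8·(24/5)²+(24/5)³)/(24·20000) = 1984/78125 m
Load 2 — applied couple M₀=17 kN·m at a=8/3 m (b=L-a=16/3):
  y_2 = (M₀x³/(6L)-M₀(x-a)²/2+C₁x)/EI  [x>a] with C₁=M₀(3b²-L²)/(6L)=68/9 = (17·(24/5)³/(6·8)-17·((24/5)-(8/3))²/2+(68/9)·(24/5))/20000 = 1292/703125 m
Load 3 — applied couple M₀=20 kN·m at a=2 m (b=L-a=6):
  y_3 = (M₀x³/(6L)-M₀(x-a)²/2+C₁x)/EI  [x>a] with C₁=M₀(3b²-L²)/(6L)=55/3 = (20·(24/5)³/(6·8)-20·((24/5)-2)²/2+(55/3)·(24/5))/20000 = 87/31250 m
Superposition: y = Σ y_i = 42211/1406250 m ≈ 0.030017 m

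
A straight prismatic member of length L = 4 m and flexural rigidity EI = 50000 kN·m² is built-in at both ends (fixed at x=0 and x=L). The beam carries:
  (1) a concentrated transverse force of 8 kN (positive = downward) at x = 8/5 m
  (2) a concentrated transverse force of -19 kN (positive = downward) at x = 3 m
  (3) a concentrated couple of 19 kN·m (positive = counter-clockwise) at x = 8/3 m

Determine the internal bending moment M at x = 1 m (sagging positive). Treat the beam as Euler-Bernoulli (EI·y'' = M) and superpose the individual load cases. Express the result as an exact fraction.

Load 1 — point force P=8 kN at a=8/5 m (b=L-a=12/5):
  M_1 = Pb²(3a+b)x/L³ - Pab²/L²  [x≤a] = 8·(12/5)²·(3·(8/5)+(12/5))·1/4³ - 8·(8/5)·(12/5)²/4² = 72/125 kN·m
Load 2 — point force P=-19 kN at a=3 m (b=L-a=1):
  M_2 = Pb²(3a+b)x/L³ - Pab²/L²  [x≤a] = (-19)·1²·(3·3+1)·1/4³ - (-19)·3·1²/4² = 19/32 kN·m
Load 3 — applied couple M₀=19 kN·m at a=8/3 m (b=L-a=4/3):
  M_3 = R_Ax - M_A  [x≤a] with R_A=19/3, M_A=19/3 = (19/3)·1 - (19/3) = 0 kN·m
Superposition: M = Σ M_i = 4679/4000 kN·m ≈ 1.169750 kN·m

M(1) = 4679/4000 kN·m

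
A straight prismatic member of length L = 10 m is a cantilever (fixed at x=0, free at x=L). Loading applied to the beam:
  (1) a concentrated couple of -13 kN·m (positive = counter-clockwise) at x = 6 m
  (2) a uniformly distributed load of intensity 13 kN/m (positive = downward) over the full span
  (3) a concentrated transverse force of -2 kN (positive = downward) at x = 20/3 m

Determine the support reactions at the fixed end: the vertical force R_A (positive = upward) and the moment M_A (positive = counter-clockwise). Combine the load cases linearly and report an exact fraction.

R_A = 128 kN, M_A = 1949/3 kN·m

Load 1 — applied couple M₀=-13 kN·m at a=6 m (b=L-a=4):
  R_A = 0 kN
  M_A = -M₀ = -(-13) = 13 kN·m
Load 2 — uniform load w=13 kN/m over full span:
  R_A = wL = 13·10 = 130 kN
  M_A = wL²/2 = 13·10²/2 = 650 kN·m
Load 3 — point force P=-2 kN at a=20/3 m (b=L-a=10/3):
  R_A = P = (-2) = -2 kN
  M_A = Pa = (-2)·(20/3) = -40/3 kN·m
Superposition: R_A = 128 kN, M_A = 1949/3 kN·m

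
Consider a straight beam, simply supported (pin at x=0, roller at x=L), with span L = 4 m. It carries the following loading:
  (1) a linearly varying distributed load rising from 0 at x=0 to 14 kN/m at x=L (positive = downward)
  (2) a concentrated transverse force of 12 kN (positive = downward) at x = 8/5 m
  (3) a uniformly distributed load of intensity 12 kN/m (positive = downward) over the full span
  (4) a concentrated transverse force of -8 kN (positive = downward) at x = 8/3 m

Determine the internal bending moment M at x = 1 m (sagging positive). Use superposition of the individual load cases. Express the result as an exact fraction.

M(1) = 1877/60 kN·m

Load 1 — triangular load w₀=14 kN/m (0→w₀ over full span):
  M_1 = w₀Lx/6 - w₀x³/(6L) = 14·4·1/6 - 14·1³/(6·4) = 35/4 kN·m
Load 2 — point force P=12 kN at a=8/5 m (b=L-a=12/5):
  M_2 = Pbx/L  [x≤a] = 12·(12/5)·1/4 = 36/5 kN·m
Load 3 — uniform load w=12 kN/m over full span:
  M_3 = wx(L-x)/2 = 12·1·(4-1)/2 = 18 kN·m
Load 4 — point force P=-8 kN at a=8/3 m (b=L-a=4/3):
  M_4 = Pbx/L  [x≤a] = (-8)·(4/3)·1/4 = -8/3 kN·m
Superposition: M = Σ M_i = 1877/60 kN·m ≈ 31.283333 kN·m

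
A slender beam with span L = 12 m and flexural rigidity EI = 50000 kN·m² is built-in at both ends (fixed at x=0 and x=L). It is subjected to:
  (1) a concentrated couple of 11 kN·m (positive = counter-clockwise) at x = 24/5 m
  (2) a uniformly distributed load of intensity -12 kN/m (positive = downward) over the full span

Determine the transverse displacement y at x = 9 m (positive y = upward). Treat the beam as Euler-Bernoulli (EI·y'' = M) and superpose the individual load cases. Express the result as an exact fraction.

Load 1 — applied couple M₀=11 kN·m at a=24/5 m (b=L-a=36/5):
  y_1 = (R_Ax³/6 - M_Ax²/2 - M₀(x-a)²/2)/EI  [x>a] with R_A=33/25, M_A=33/25 = ((33/25)·9³/6 - (33/25)·9²/2 - 11·(9-(24/5))²/2)/50000 = 99/500000 m
Load 2 — uniform load w=-12 kN/m over full span:
  y_2 = -wx²(L-x)²/(24EI) = -(-12)·9²·(12-9)²/(24·50000) = 729/100000 m
Superposition: y = Σ y_i = 117/15625 m ≈ 0.007488 m

y(9) = 117/15625 m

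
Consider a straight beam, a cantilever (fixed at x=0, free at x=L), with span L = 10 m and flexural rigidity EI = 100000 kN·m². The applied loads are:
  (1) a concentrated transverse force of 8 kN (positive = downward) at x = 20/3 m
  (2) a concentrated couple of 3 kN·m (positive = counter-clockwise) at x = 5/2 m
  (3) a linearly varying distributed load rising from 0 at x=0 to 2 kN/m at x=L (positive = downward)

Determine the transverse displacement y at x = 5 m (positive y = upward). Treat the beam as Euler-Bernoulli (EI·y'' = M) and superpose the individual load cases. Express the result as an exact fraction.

y(5) = -529/48000 m

Load 1 — point force P=8 kN at a=20/3 m (b=L-a=10/3):
  y_1 = -Px²(3a-x)/(6EI)  [x≤a] = -8·5²·(3·(20/3)-5)/(6·100000) = -1/200 m
Load 2 — applied couple M₀=3 kN·m at a=5/2 m (b=L-a=15/2):
  y_2 = M₀a(2x-a)/(2EI)  [x>a] = 3·(5/2)·(2·5-(5/2))/(2·100000) = 9/32000 m
Load 3 — triangular load w₀=2 kN/m (0→w₀ over full span):
  y_3 = (w₀Lx³/12-w₀L²x²/6-w₀x⁵/(120L))/EI = (2·10·5³/12-2·10²·5²/6-2·5⁵/(120·10))/100000 = -121/19200 m
Superposition: y = Σ y_i = -529/48000 m ≈ -0.011021 m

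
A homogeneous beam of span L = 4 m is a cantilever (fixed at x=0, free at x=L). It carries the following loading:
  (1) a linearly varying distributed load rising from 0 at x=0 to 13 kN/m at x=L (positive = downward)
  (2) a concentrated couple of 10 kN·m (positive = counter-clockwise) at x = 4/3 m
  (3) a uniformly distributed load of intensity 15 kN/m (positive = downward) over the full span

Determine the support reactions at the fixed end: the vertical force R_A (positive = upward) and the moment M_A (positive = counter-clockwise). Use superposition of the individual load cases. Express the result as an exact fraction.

R_A = 86 kN, M_A = 538/3 kN·m

Load 1 — triangular load w₀=13 kN/m (0→w₀ over full span):
  R_A = w₀L/2 = 13·4/2 = 26 kN
  M_A = w₀L²/3 = 13·4²/3 = 208/3 kN·m
Load 2 — applied couple M₀=10 kN·m at a=4/3 m (b=L-a=8/3):
  R_A = 0 kN
  M_A = -M₀ = -10 kN·m
Load 3 — uniform load w=15 kN/m over full span:
  R_A = wL = 15·4 = 60 kN
  M_A = wL²/2 = 15·4²/2 = 120 kN·m
Superposition: R_A = 86 kN, M_A = 538/3 kN·m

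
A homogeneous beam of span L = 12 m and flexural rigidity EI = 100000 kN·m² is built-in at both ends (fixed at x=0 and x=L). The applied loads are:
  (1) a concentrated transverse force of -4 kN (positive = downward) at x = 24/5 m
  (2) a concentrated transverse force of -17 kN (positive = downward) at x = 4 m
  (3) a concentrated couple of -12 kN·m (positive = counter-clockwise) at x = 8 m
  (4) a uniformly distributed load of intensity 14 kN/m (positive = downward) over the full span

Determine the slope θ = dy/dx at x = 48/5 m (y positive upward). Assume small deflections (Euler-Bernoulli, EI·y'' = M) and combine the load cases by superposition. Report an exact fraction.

Load 1 — point force P=-4 kN at a=24/5 m (b=L-a=36/5):
  θ_1 = Pa²(L-x)(2bL-(3b+a)(L-x))/(2L³EI)  [x>a] = (-4)·(24/5)²·(12-(48/5))·(2·(36/5)·12-(3·(36/5)+(24/5))·(12-(48/5)))/(2·12³·100000) = -684/9765625 rad
Load 2 — point force P=-17 kN at a=4 m (b=L-a=8):
  θ_2 = Pa²(L-x)(2bL-(3b+a)(L-x))/(2L³EI)  [x>a] = (-17)·4²·(12-(48/5))·(2·8·12-(3·8+4)·(12-(48/5)))/(2·12³·100000) = -221/937500 rad
Load 3 — applied couple M₀=-12 kN·m at a=8 m (b=L-a=4):
  θ_3 = (R_Ax²/2 - M_Ax - M₀(x-a))/EI  [x>a] with R_A=-4/3, M_A=-4 = ((-4/3)·(48/5)²/2 - (-4)·(48/5) - (-12)·((48/5)-8))/100000 = -3/78125 rad
Load 4 — uniform load w=14 kN/m over full span:
  θ_4 = -wx(L-x)(L-2x)/(12EI) = -14·(48/5)·(12-(48/5))·(12-2·(48/5))/(12·100000) = 756/390625 rad
Superposition: θ = Σ θ_i = 186467/117187500 rad ≈ 0.001591 rad

θ(48/5) = 186467/117187500 rad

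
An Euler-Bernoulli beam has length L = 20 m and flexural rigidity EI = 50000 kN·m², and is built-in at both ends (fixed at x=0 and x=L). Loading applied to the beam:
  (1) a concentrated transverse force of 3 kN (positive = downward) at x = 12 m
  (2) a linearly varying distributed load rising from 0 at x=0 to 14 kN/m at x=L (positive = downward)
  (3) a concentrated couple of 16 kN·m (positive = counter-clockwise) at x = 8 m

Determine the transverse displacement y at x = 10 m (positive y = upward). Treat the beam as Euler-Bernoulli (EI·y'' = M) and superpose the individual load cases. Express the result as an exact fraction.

Load 1 — point force P=3 kN at a=12 m (b=L-a=8):
  y_1 = -Pb²x²(3aL-(3a+b)x)/(6L³EI)  [x≤a] = -3·8²·10²·(3·12·20-(3·12+8)·10)/(6·20³·50000) = -7/3125 m
Load 2 — triangular load w₀=14 kN/m (0→w₀ over full span):
  y_2 = -w₀x²(L-x)²(x+2L)/(120LEI) = -14·10²·(20-10)²·(10+2·20)/(120·20·50000) = -7/120 m
Load 3 — applied couple M₀=16 kN·m at a=8 m (b=L-a=12):
  y_3 = (R_Ax³/6 - M_Ax²/2 - M₀(x-a)²/2)/EI  [x>a] with R_A=144/125, M_A=48/25 = ((144/125)·10³/6 - (48/25)·10²/2 - 16·(10-8)²/2)/50000 = 4/3125 m
Superposition: y = Σ y_i = -4447/75000 m ≈ -0.059293 m

y(10) = -4447/75000 m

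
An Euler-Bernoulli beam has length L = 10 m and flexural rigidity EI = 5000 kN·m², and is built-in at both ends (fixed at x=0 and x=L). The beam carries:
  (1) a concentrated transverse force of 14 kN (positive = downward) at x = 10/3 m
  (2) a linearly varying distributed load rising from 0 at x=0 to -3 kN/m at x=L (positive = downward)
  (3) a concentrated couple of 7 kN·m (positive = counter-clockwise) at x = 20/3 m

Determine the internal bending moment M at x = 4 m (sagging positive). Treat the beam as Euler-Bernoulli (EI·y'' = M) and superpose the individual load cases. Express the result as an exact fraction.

Load 1 — point force P=14 kN at a=10/3 m (b=L-a=20/3):
  M_1 = Pa²(a+3b)(L-x)/L³ - Pa²b/L²  [x>a] = 14·(10/3)²·((10/3)+3·(20/3))·(10-4)/10³ - 14·(10/3)²·(20/3)/10² = 308/27 kN·m
Load 2 — triangular load w₀=-3 kN/m (0→w₀ over full span):
  M_2 = 3w₀Lx/20 - w₀L²/30 - w₀x³/(6L) = 3·(-3)·10·4/20 - (-3)·10²/30 - (-3)·4³/(6·10) = -24/5 kN·m
Load 3 — applied couple M₀=7 kN·m at a=20/3 m (b=L-a=10/3):
  M_3 = R_Ax - M_A  [x≤a] with R_A=14/15, M_A=7/3 = (14/15)·4 - (7/3) = 7/5 kN·m
Superposition: M = Σ M_i = 1081/135 kN·m ≈ 8.007407 kN·m

M(4) = 1081/135 kN·m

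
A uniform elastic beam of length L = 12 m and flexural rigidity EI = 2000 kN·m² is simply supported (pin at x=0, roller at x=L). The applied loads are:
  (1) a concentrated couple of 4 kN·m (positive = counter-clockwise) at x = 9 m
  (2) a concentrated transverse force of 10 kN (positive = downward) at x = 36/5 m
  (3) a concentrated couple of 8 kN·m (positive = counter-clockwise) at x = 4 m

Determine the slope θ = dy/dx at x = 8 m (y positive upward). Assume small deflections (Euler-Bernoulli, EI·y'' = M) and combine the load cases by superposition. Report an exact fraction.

θ(8) = 6449/300000 rad

Load 1 — applied couple M₀=4 kN·m at a=9 m (b=L-a=3):
  θ_1 = (M₀x²/(2L)+C₁)/EI  [x≤a] with C₁=M₀(3b²-L²)/(6L)=-13/2 = (4·8²/(2·12)+(-13/2))/2000 = 1/480 rad
Load 2 — point force P=10 kN at a=36/5 m (b=L-a=24/5):
  θ_2 = -Pa(2L²-6Lx+3x²+a²)/(6LEI)  [x>a] = -10·(36/5)·(2·12²-6·12·8+3·8²+(36/5)²)/(6·12·2000) = 69/3125 rad
Load 3 — applied couple M₀=8 kN·m at a=4 m (b=L-a=8):
  θ_3 = (M₀x²/(2L)-M₀(x-a)+C₁)/EI  [x>a] with C₁=M₀(3b²-L²)/(6L)=16/3 = (8·8²/(2·12)-8·(8-4)+(16/3))/2000 = -1/375 rad
Superposition: θ = Σ θ_i = 6449/300000 rad ≈ 0.021497 rad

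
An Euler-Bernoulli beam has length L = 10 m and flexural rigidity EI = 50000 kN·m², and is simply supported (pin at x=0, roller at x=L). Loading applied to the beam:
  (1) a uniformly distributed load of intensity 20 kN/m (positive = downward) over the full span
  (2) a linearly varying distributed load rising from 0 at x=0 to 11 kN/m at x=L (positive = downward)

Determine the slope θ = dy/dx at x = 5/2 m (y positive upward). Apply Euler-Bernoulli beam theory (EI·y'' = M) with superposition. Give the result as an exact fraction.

Load 1 — uniform load w=20 kN/m over full span:
  θ_1 = -w(L³-6Lx²+4x³)/(24EI) = -20·(10³-6·10·(5/2)²+4·(5/2)³)/(24·50000) = -11/960 rad
Load 2 — triangular load w₀=11 kN/m (0→w₀ over full span):
  θ_2 = -w₀(7L⁴-30L²x²+15x⁴)/(360LEI) = -11·(7·10⁴-30·10²·(5/2)²+15·(5/2)⁴)/(360·10·50000) = -14597/4608000 rad
Superposition: θ = Σ θ_i = -67397/4608000 rad ≈ -0.014626 rad

θ(5/2) = -67397/4608000 rad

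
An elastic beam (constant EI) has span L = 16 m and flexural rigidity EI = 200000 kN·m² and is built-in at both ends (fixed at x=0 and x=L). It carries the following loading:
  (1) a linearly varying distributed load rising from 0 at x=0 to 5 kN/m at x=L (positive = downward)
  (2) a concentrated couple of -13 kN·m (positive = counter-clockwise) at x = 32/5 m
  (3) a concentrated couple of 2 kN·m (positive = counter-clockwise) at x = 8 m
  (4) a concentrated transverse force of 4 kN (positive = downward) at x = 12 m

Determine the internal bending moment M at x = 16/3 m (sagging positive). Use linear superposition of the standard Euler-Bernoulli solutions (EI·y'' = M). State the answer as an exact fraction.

Load 1 — triangular load w₀=5 kN/m (0→w₀ over full span):
  M_1 = 3w₀Lx/20 - w₀L²/30 - w₀x³/(6L) = 3·5·16·(16/3)/20 - 5·16²/30 - 5·(16/3)³/(6·16) = 1088/81 kN·m
Load 2 — applied couple M₀=-13 kN·m at a=32/5 m (b=L-a=48/5):
  M_2 = R_Ax - M_A  [x≤a] with R_A=-117/100, M_A=-39/25 = (-117/100)·(16/3) - (-39/25) = -117/25 kN·m
Load 3 — applied couple M₀=2 kN·m at a=8 m (b=L-a=8):
  M_3 = R_Ax - M_A  [x≤a] with R_A=3/16, M_A=1/2 = (3/16)·(16/3) - (1/2) = 1/2 kN·m
Load 4 — point force P=4 kN at a=12 m (b=L-a=4):
  M_4 = Pb²(3a+b)x/L³ - Pab²/L²  [x≤a] = 4·4²·(3·12+4)·(16/3)/16³ - 4·12·4²/16² = 1/3 kN·m
Superposition: M = Σ M_i = 38821/4050 kN·m ≈ 9.585432 kN·m

M(16/3) = 38821/4050 kN·m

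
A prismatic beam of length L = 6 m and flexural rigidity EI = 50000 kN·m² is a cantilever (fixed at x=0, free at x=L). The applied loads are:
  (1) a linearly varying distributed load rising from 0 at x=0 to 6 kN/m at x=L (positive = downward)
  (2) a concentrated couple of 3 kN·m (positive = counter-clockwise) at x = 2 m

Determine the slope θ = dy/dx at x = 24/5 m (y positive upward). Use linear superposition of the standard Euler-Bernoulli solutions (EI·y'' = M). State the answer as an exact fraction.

θ(24/5) = -48237/15625000 rad

Load 1 — triangular load w₀=6 kN/m (0→w₀ over full span):
  θ_1 = (w₀Lx²/4-w₀L²x/3-w₀x⁴/(24L))/EI = (6·6·(24/5)²/4-6·6²·(24/5)/3-6·(24/5)⁴/(24·6))/50000 = -6264/1953125 rad
Load 2 — applied couple M₀=3 kN·m at a=2 m (b=L-a=4):
  θ_2 = M₀a/EI  [x>a] = 3·2/50000 = 3/25000 rad
Superposition: θ = Σ θ_i = -48237/15625000 rad ≈ -0.003087 rad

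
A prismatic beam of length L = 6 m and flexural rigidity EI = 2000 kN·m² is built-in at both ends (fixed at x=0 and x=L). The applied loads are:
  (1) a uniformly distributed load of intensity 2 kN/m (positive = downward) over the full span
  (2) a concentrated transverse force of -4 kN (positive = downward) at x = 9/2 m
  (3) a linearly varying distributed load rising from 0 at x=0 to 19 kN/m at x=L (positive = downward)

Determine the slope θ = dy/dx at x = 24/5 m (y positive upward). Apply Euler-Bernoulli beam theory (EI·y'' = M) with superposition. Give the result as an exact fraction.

Load 1 — uniform load w=2 kN/m over full span:
  θ_1 = -wx(L-x)(L-2x)/(12EI) = -2·(24/5)·(6-(24/5))·(6-2·(24/5))/(12·2000) = 27/15625 rad
Load 2 — point force P=-4 kN at a=9/2 m (b=L-a=3/2):
  θ_2 = Pa²(L-x)(2bL-(3b+a)(L-x))/(2L³EI)  [x>a] = (-4)·(9/2)²·(6-(24/5))·(2·(3/2)·6-(3·(3/2)+(9/2))·(6-(24/5)))/(2·6³·2000) = -81/100000 rad
Load 3 — triangular load w₀=19 kN/m (0→w₀ over full span):
  θ_3 = -w₀(2x(L-x)(L-2x)(x+2L)+x²(L-x)²)/(120LEI) = -19·(2·(24/5)·(6-(24/5))·(6-2·(24/5))·((24/5)+2·6)+(24/5)²·(6-(24/5))²)/(120·6·2000) = 684/78125 rad
Superposition: θ = Σ θ_i = 24183/2500000 rad ≈ 0.009673 rad

θ(24/5) = 24183/2500000 rad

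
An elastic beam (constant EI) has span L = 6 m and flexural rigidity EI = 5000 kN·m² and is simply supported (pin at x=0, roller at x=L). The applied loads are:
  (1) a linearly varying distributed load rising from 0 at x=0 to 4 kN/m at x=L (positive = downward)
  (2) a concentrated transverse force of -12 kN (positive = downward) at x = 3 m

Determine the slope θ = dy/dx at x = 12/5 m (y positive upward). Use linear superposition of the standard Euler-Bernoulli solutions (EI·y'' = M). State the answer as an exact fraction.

θ(12/5) = 2199/3125000 rad

Load 1 — triangular load w₀=4 kN/m (0→w₀ over full span):
  θ_1 = -w₀(7L⁴-30L²x²+15x⁴)/(360LEI) = -4·(7·6⁴-30·6²·(12/5)²+15·(12/5)⁴)/(360·6·5000) = -969/781250 rad
Load 2 — point force P=-12 kN at a=3 m (b=L-a=3):
  θ_2 = -Pb(L²-b²-3x²)/(6LEI)  [x≤a] = -(-12)·3·(6²-3²-3·(12/5)²)/(6·6·5000) = 243/125000 rad
Superposition: θ = Σ θ_i = 2199/3125000 rad ≈ 0.000704 rad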